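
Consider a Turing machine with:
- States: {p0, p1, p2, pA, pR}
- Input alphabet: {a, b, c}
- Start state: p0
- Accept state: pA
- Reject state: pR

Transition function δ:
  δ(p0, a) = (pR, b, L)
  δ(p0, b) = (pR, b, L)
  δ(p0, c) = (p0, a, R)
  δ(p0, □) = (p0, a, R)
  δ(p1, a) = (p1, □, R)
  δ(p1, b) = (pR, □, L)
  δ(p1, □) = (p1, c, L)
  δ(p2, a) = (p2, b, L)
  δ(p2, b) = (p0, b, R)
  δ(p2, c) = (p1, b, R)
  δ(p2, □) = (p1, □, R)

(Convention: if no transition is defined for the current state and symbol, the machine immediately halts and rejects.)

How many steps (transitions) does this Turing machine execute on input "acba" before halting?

Execution trace:
Initial: [p0]acba
Step 1: δ(p0, a) = (pR, b, L) → [pR]□bcba

The machine reaches the reject state pR and halts.

The machine executed 1 step before halting.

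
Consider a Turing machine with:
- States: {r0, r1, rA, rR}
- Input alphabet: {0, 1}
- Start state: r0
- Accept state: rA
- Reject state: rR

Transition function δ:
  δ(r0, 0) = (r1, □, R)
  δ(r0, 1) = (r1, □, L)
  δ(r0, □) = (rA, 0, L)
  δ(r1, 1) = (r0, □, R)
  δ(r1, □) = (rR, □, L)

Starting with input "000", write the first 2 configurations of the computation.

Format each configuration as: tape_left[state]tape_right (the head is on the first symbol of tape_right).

Transitions applied:
Step 1: δ(r0, 0) = (r1, □, R)

The first 2 configurations are:
[r0]000 ⊢ □[r1]00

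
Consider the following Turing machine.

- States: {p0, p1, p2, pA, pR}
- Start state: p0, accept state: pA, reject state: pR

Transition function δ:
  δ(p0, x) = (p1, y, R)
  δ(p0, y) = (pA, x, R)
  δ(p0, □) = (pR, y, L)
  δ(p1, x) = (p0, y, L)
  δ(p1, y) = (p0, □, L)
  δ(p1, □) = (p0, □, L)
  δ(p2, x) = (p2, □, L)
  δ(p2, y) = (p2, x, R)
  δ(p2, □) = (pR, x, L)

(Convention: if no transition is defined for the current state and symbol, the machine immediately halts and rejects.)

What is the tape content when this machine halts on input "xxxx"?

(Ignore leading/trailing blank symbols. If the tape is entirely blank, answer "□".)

Execution trace:
Initial: [p0]xxxx
Step 1: δ(p0, x) = (p1, y, R) → y[p1]xxx
Step 2: δ(p1, x) = (p0, y, L) → [p0]yyxx
Step 3: δ(p0, y) = (pA, x, R) → x[pA]yxx

The machine reaches the accept state pA and halts.

Final tape (ignoring leading/trailing blanks): xyxx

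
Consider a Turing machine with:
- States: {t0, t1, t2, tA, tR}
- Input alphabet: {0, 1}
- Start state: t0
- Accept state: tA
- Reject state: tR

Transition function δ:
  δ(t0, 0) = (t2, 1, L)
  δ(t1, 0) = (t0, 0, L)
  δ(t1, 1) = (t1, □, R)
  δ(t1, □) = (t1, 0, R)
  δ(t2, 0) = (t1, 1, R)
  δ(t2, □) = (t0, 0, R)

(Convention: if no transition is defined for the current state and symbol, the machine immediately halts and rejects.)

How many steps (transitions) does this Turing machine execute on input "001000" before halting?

Execution trace:
Initial: [t0]001000
Step 1: δ(t0, 0) = (t2, 1, L) → [t2]□101000
Step 2: δ(t2, □) = (t0, 0, R) → 0[t0]101000

No transition is defined for δ(t0, 1). By convention the machine halts and rejects.

The machine executed 2 steps before halting.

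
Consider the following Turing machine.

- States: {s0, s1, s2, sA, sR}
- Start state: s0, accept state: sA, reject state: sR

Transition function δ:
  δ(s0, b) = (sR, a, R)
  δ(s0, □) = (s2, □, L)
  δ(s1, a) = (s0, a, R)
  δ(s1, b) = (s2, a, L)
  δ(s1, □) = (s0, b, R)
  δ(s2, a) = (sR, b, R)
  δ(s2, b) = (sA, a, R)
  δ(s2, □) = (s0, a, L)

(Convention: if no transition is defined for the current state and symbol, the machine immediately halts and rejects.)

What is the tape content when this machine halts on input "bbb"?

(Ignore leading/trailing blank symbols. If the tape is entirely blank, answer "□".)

Execution trace:
Initial: [s0]bbb
Step 1: δ(s0, b) = (sR, a, R) → a[sR]bb

The machine reaches the reject state sR and halts.

Final tape (ignoring leading/trailing blanks): abb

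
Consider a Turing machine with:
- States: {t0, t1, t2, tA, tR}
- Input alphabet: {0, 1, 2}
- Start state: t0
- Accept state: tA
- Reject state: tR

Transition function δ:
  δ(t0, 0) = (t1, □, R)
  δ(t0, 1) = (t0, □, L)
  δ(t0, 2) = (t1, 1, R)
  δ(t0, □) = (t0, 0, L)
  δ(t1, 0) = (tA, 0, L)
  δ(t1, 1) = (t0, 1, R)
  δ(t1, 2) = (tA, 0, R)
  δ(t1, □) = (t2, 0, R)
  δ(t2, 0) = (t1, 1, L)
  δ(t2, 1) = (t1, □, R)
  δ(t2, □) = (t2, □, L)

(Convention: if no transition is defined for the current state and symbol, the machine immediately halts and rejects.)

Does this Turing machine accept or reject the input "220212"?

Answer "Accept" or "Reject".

Execution trace:
Initial: [t0]220212
Step 1: δ(t0, 2) = (t1, 1, R) → 1[t1]20212
Step 2: δ(t1, 2) = (tA, 0, R) → 10[tA]0212

The machine reaches the accept state tA and halts.

Answer: Accept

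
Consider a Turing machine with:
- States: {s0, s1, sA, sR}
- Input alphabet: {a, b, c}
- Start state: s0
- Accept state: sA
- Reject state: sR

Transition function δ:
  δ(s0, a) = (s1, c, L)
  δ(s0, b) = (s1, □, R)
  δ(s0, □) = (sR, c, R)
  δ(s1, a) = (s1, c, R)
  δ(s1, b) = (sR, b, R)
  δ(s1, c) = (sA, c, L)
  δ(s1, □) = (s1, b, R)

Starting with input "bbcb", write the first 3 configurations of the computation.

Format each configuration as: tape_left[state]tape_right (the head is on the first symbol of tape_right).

Transitions applied:
Step 1: δ(s0, b) = (s1, □, R)
Step 2: δ(s1, b) = (sR, b, R)

The first 3 configurations are:
[s0]bbcb ⊢ □[s1]bcb ⊢ □b[sR]cb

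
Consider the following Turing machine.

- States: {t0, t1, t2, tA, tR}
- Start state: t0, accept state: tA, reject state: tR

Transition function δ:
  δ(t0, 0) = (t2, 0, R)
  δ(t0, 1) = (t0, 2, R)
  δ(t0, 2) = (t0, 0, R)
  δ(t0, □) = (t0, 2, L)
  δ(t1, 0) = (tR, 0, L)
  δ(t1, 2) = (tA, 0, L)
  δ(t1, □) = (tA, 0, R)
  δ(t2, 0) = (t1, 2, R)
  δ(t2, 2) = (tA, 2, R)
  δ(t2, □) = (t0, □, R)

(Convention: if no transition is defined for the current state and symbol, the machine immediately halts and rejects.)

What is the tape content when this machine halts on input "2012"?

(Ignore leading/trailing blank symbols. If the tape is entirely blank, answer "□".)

Execution trace:
Initial: [t0]2012
Step 1: δ(t0, 2) = (t0, 0, R) → 0[t0]012
Step 2: δ(t0, 0) = (t2, 0, R) → 00[t2]12

No transition is defined for δ(t2, 1). By convention the machine halts and rejects.

Final tape (ignoring leading/trailing blanks): 0012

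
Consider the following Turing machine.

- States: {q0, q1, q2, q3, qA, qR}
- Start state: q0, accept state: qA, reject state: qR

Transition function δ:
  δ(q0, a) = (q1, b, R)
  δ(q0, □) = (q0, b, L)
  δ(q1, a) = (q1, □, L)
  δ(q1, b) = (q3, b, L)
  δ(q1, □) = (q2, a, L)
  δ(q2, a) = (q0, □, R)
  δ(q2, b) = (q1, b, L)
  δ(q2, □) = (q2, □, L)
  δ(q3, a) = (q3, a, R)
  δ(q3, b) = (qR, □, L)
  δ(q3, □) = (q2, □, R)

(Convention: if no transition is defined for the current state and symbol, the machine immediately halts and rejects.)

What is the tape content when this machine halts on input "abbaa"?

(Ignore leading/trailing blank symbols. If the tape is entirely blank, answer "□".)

Execution trace:
Initial: [q0]abbaa
Step 1: δ(q0, a) = (q1, b, R) → b[q1]bbaa
Step 2: δ(q1, b) = (q3, b, L) → [q3]bbbaa
Step 3: δ(q3, b) = (qR, □, L) → [qR]□□bbaa

The machine reaches the reject state qR and halts.

Final tape (ignoring leading/trailing blanks): bbaa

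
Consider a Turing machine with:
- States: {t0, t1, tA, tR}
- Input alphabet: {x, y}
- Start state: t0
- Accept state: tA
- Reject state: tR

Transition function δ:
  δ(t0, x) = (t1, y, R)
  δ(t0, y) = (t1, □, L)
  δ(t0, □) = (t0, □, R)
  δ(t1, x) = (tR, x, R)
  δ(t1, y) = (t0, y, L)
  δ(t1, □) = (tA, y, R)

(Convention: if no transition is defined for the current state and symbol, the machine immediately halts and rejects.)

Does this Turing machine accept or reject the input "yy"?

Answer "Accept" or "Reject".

Execution trace:
Initial: [t0]yy
Step 1: δ(t0, y) = (t1, □, L) → [t1]□□y
Step 2: δ(t1, □) = (tA, y, R) → y[tA]□y

The machine reaches the accept state tA and halts.

Answer: Accept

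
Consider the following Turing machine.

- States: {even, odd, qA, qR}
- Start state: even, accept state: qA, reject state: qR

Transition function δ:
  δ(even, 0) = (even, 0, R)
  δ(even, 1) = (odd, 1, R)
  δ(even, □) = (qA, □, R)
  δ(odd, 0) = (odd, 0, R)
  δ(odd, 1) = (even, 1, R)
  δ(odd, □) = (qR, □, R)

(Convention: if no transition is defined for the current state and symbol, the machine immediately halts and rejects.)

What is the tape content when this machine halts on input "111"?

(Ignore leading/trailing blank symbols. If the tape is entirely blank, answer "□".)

Execution trace:
Initial: [even]111
Step 1: δ(even, 1) = (odd, 1, R) → 1[odd]11
Step 2: δ(odd, 1) = (even, 1, R) → 11[even]1
Step 3: δ(even, 1) = (odd, 1, R) → 111[odd]□
Step 4: δ(odd, □) = (qR, □, R) → 111□[qR]□

The machine reaches the reject state qR and halts.

Final tape (ignoring leading/trailing blanks): 111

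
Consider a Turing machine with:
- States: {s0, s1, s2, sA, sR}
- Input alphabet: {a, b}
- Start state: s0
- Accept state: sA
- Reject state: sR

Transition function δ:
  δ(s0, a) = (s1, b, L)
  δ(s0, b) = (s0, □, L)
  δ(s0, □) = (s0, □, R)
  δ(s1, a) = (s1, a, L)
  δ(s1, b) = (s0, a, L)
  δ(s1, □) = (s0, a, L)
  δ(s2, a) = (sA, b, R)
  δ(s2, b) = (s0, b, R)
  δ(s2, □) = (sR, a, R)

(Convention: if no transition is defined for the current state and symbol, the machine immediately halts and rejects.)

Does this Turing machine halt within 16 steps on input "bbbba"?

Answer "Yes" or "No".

Execution trace:
Initial: [s0]bbbba
Step 1: δ(s0, b) = (s0, □, L) → [s0]□□bbba
Step 2: δ(s0, □) = (s0, □, R) → □[s0]□bbba
Step 3: δ(s0, □) = (s0, □, R) → □□[s0]bbba
Step 4: δ(s0, b) = (s0, □, L) → □[s0]□□bba
Step 5: δ(s0, □) = (s0, □, R) → □□[s0]□bba
Step 6: δ(s0, □) = (s0, □, R) → □□□[s0]bba
Step 7: δ(s0, b) = (s0, □, L) → □□[s0]□□ba
Step 8: δ(s0, □) = (s0, □, R) → □□□[s0]□ba
Step 9: δ(s0, □) = (s0, □, R) → □□□□[s0]ba
Step 10: δ(s0, b) = (s0, □, L) → □□□[s0]□□a
Step 11: δ(s0, □) = (s0, □, R) → □□□□[s0]□a
Step 12: δ(s0, □) = (s0, □, R) → □□□□□[s0]a
Step 13: δ(s0, a) = (s1, b, L) → □□□□[s1]□b
Step 14: δ(s1, □) = (s0, a, L) → □□□[s0]□ab
Step 15: δ(s0, □) = (s0, □, R) → □□□□[s0]ab
Step 16: δ(s0, a) = (s1, b, L) → □□□[s1]□bb

The machine has not reached a halting state after 16 steps.
The machine did not halt within the 16-step bound.

Answer: No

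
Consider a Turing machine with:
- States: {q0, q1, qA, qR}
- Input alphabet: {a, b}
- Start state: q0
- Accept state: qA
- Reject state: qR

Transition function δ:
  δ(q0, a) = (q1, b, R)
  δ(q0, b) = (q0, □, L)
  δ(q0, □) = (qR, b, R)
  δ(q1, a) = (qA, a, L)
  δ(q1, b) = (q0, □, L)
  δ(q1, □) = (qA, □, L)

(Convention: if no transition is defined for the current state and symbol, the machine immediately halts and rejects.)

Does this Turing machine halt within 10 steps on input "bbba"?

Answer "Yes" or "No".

Execution trace:
Initial: [q0]bbba
Step 1: δ(q0, b) = (q0, □, L) → [q0]□□bba
Step 2: δ(q0, □) = (qR, b, R) → b[qR]□bba

The machine reaches the reject state qR and halts.
The machine halted after 2 steps (within the 10-step bound).

Answer: Yes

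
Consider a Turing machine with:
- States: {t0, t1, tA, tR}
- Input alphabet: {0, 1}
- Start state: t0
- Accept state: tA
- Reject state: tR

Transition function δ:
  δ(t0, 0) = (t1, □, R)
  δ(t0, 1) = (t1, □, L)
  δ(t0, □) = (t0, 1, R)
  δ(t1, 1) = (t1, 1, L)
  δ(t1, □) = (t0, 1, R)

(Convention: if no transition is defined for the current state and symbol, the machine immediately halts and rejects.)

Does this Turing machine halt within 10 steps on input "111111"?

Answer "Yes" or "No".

Execution trace:
Initial: [t0]111111
Step 1: δ(t0, 1) = (t1, □, L) → [t1]□□11111
Step 2: δ(t1, □) = (t0, 1, R) → 1[t0]□11111
Step 3: δ(t0, □) = (t0, 1, R) → 11[t0]11111
Step 4: δ(t0, 1) = (t1, □, L) → 1[t1]1□1111
Step 5: δ(t1, 1) = (t1, 1, L) → [t1]11□1111
Step 6: δ(t1, 1) = (t1, 1, L) → [t1]□11□1111
Step 7: δ(t1, □) = (t0, 1, R) → 1[t0]11□1111
Step 8: δ(t0, 1) = (t1, □, L) → [t1]1□1□1111
Step 9: δ(t1, 1) = (t1, 1, L) → [t1]□1□1□1111
Step 10: δ(t1, □) = (t0, 1, R) → 1[t0]1□1□1111

The machine has not reached a halting state after 10 steps.
The machine did not halt within the 10-step bound.

Answer: No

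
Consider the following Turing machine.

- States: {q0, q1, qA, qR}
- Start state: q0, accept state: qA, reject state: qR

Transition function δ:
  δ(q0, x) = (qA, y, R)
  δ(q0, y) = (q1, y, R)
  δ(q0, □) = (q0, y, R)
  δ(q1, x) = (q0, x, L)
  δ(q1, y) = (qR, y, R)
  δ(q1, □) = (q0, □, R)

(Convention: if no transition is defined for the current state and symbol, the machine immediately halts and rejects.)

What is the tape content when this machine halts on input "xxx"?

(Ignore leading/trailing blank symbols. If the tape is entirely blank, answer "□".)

Execution trace:
Initial: [q0]xxx
Step 1: δ(q0, x) = (qA, y, R) → y[qA]xx

The machine reaches the accept state qA and halts.

Final tape (ignoring leading/trailing blanks): yxx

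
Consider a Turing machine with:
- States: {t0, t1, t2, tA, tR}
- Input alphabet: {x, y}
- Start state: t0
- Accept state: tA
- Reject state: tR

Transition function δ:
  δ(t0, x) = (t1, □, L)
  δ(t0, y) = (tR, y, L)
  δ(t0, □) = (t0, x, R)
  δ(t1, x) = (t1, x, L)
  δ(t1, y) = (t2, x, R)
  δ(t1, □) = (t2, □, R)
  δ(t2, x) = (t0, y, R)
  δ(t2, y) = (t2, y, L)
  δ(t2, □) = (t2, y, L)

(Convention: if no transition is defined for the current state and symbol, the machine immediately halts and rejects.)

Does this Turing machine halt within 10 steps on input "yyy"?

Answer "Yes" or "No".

Execution trace:
Initial: [t0]yyy
Step 1: δ(t0, y) = (tR, y, L) → [tR]□yyy

The machine reaches the reject state tR and halts.
The machine halted after 1 step (within the 10-step bound).

Answer: Yes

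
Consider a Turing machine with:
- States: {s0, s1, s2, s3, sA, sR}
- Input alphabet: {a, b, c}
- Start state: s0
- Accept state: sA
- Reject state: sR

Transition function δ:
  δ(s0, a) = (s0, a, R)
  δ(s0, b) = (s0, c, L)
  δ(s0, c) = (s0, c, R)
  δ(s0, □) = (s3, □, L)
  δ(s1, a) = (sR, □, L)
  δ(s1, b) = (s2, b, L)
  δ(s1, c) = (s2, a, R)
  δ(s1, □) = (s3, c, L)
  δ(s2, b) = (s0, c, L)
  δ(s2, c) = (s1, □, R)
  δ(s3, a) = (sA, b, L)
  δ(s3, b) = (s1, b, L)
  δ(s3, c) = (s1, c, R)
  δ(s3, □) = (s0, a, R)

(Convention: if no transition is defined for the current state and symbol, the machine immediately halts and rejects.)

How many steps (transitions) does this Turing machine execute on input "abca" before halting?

Execution trace:
Initial: [s0]abca
Step 1: δ(s0, a) = (s0, a, R) → a[s0]bca
Step 2: δ(s0, b) = (s0, c, L) → [s0]acca
Step 3: δ(s0, a) = (s0, a, R) → a[s0]cca
Step 4: δ(s0, c) = (s0, c, R) → ac[s0]ca
Step 5: δ(s0, c) = (s0, c, R) → acc[s0]a
Step 6: δ(s0, a) = (s0, a, R) → acca[s0]□
Step 7: δ(s0, □) = (s3, □, L) → acc[s3]a□
Step 8: δ(s3, a) = (sA, b, L) → ac[sA]cb□

The machine reaches the accept state sA and halts.

The machine executed 8 steps before halting.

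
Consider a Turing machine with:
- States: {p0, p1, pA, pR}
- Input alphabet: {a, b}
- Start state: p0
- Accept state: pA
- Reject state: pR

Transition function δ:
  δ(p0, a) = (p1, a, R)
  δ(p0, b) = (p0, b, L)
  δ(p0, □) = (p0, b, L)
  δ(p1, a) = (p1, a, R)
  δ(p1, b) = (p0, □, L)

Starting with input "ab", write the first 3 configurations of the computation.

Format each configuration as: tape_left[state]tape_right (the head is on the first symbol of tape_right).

Transitions applied:
Step 1: δ(p0, a) = (p1, a, R)
Step 2: δ(p1, b) = (p0, □, L)

The first 3 configurations are:
[p0]ab ⊢ a[p1]b ⊢ [p0]a□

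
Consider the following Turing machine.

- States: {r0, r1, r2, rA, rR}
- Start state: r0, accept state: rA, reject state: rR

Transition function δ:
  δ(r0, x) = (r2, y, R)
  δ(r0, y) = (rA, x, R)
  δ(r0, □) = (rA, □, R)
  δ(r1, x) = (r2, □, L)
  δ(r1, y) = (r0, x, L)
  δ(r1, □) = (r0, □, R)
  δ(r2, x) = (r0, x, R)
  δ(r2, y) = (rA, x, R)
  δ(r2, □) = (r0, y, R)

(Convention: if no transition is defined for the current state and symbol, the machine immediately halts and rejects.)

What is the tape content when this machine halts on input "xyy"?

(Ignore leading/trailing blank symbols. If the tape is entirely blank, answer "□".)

Execution trace:
Initial: [r0]xyy
Step 1: δ(r0, x) = (r2, y, R) → y[r2]yy
Step 2: δ(r2, y) = (rA, x, R) → yx[rA]y

The machine reaches the accept state rA and halts.

Final tape (ignoring leading/trailing blanks): yxy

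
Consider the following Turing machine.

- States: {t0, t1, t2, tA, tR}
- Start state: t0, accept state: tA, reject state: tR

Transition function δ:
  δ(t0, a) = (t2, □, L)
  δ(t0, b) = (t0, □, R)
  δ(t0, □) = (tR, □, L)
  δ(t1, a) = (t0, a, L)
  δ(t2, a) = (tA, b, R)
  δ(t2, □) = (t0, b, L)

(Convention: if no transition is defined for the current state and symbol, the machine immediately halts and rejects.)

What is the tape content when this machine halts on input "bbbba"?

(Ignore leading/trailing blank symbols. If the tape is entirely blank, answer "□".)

Execution trace:
Initial: [t0]bbbba
Step 1: δ(t0, b) = (t0, □, R) → □[t0]bbba
Step 2: δ(t0, b) = (t0, □, R) → □□[t0]bba
Step 3: δ(t0, b) = (t0, □, R) → □□□[t0]ba
Step 4: δ(t0, b) = (t0, □, R) → □□□□[t0]a
Step 5: δ(t0, a) = (t2, □, L) → □□□[t2]□□
Step 6: δ(t2, □) = (t0, b, L) → □□[t0]□b□
Step 7: δ(t0, □) = (tR, □, L) → □[tR]□□b□

The machine reaches the reject state tR and halts.

Final tape (ignoring leading/trailing blanks): b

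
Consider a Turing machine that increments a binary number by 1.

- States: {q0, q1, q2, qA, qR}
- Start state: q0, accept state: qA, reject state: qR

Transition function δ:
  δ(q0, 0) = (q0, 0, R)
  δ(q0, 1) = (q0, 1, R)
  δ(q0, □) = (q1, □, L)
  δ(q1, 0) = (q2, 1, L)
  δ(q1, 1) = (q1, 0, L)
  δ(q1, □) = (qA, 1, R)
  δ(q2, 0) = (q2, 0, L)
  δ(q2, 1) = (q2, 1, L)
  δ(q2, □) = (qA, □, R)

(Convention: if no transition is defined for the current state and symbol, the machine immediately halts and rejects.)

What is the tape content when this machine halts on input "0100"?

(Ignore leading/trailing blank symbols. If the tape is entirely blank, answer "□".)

Execution trace:
Initial: [q0]0100
Step 1: δ(q0, 0) = (q0, 0, R) → 0[q0]100
Step 2: δ(q0, 1) = (q0, 1, R) → 01[q0]00
Step 3: δ(q0, 0) = (q0, 0, R) → 010[q0]0
Step 4: δ(q0, 0) = (q0, 0, R) → 0100[q0]□
Step 5: δ(q0, □) = (q1, □, L) → 010[q1]0□
Step 6: δ(q1, 0) = (q2, 1, L) → 01[q2]01□
Step 7: δ(q2, 0) = (q2, 0, L) → 0[q2]101□
Step 8: δ(q2, 1) = (q2, 1, L) → [q2]0101□
Step 9: δ(q2, 0) = (q2, 0, L) → [q2]□0101□
Step 10: δ(q2, □) = (qA, □, R) → □[qA]0101□

The machine reaches the accept state qA and halts.

Final tape (ignoring leading/trailing blanks): 0101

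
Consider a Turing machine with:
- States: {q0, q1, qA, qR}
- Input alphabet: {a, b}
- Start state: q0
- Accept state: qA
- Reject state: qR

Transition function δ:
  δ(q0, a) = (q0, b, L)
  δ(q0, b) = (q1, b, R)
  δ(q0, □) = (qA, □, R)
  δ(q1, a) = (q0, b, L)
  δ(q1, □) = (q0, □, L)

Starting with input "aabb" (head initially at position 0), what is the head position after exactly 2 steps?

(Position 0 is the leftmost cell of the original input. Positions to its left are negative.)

Execution trace (head position shown):
Step 0: [q0]aabb  (head at position 0)
Step 1: move left → [q0]□babb  (head at position -1)
Step 2: move right → □[qA]babb  (head at position 0)

After 2 steps, the head is at position 0.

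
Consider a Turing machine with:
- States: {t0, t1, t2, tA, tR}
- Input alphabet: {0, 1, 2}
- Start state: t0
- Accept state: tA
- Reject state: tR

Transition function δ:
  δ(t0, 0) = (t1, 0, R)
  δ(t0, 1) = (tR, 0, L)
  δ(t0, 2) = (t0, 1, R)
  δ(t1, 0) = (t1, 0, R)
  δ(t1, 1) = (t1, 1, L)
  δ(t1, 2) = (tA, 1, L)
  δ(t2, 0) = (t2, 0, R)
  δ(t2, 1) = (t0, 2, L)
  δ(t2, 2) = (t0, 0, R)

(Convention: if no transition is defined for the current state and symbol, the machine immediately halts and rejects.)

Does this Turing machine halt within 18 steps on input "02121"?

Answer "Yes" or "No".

Execution trace:
Initial: [t0]02121
Step 1: δ(t0, 0) = (t1, 0, R) → 0[t1]2121
Step 2: δ(t1, 2) = (tA, 1, L) → [tA]01121

The machine reaches the accept state tA and halts.
The machine halted after 2 steps (within the 18-step bound).

Answer: Yes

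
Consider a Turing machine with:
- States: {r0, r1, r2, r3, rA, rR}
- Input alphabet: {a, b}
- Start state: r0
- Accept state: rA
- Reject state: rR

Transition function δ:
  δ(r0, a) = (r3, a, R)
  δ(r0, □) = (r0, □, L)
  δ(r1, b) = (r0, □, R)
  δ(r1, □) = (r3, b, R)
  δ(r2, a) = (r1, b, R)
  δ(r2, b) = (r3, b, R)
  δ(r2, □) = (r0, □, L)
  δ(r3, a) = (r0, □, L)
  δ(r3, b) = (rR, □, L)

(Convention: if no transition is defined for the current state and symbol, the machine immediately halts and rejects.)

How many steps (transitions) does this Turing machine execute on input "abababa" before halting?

Execution trace:
Initial: [r0]abababa
Step 1: δ(r0, a) = (r3, a, R) → a[r3]bababa
Step 2: δ(r3, b) = (rR, □, L) → [rR]a□ababa

The machine reaches the reject state rR and halts.

The machine executed 2 steps before halting.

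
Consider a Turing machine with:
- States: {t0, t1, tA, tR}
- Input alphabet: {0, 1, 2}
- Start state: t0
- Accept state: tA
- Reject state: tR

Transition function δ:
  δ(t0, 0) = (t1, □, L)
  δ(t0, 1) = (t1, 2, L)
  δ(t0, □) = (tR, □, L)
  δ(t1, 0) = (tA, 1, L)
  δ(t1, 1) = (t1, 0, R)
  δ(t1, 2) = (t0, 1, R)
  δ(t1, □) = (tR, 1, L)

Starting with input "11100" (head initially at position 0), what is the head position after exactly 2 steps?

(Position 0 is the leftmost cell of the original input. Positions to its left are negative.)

Execution trace (head position shown):
Step 0: [t0]11100  (head at position 0)
Step 1: move left → [t1]□21100  (head at position -1)
Step 2: move left → [tR]□121100  (head at position -2)

After 2 steps, the head is at position -2.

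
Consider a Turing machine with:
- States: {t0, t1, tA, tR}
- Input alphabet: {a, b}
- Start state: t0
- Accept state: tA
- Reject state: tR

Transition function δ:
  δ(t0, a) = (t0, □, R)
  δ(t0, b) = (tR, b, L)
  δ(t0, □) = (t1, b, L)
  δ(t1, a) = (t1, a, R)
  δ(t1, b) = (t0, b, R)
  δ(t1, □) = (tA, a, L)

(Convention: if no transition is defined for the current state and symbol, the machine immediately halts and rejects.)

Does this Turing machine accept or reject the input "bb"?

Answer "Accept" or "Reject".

Execution trace:
Initial: [t0]bb
Step 1: δ(t0, b) = (tR, b, L) → [tR]□bb

The machine reaches the reject state tR and halts.

Answer: Reject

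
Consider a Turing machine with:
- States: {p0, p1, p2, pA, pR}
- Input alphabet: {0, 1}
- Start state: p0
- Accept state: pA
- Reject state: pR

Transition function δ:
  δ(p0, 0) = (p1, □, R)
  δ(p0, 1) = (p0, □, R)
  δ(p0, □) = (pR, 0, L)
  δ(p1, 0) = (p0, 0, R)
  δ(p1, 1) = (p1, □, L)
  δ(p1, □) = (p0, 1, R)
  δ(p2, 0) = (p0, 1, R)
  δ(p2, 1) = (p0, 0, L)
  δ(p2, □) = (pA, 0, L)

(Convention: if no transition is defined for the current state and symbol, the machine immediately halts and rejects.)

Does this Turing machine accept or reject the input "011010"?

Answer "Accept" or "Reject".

Execution trace:
Initial: [p0]011010
Step 1: δ(p0, 0) = (p1, □, R) → □[p1]11010
Step 2: δ(p1, 1) = (p1, □, L) → [p1]□□1010
Step 3: δ(p1, □) = (p0, 1, R) → 1[p0]□1010
Step 4: δ(p0, □) = (pR, 0, L) → [pR]101010

The machine reaches the reject state pR and halts.

Answer: Reject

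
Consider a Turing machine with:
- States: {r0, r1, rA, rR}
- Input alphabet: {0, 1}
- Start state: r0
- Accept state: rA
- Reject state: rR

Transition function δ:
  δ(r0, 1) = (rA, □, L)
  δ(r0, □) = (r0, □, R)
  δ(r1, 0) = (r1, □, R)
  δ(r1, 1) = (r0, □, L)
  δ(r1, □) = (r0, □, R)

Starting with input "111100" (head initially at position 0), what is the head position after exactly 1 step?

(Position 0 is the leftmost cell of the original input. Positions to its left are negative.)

Execution trace (head position shown):
Step 0: [r0]111100  (head at position 0)
Step 1: move left → [rA]□□11100  (head at position -1)

After 1 step, the head is at position -1.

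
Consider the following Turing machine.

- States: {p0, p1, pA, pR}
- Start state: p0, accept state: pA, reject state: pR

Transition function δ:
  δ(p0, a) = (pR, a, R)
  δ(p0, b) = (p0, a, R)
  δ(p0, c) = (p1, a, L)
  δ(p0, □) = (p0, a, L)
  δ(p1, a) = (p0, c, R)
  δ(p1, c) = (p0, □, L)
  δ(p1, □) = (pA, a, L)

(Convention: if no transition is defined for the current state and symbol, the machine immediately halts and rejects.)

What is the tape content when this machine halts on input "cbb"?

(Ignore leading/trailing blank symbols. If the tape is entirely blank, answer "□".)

Execution trace:
Initial: [p0]cbb
Step 1: δ(p0, c) = (p1, a, L) → [p1]□abb
Step 2: δ(p1, □) = (pA, a, L) → [pA]□aabb

The machine reaches the accept state pA and halts.

Final tape (ignoring leading/trailing blanks): aabb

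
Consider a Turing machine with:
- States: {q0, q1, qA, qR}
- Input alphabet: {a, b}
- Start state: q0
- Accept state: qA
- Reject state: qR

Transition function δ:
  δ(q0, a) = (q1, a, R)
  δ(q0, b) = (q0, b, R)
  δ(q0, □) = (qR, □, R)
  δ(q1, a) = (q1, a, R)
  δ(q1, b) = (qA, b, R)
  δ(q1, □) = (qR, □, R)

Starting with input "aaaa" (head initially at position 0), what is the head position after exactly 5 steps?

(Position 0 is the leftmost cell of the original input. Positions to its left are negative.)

Execution trace (head position shown):
Step 0: [q0]aaaa  (head at position 0)
Step 1: move right → a[q1]aaa  (head at position 1)
Step 2: move right → aa[q1]aa  (head at position 2)
Step 3: move right → aaa[q1]a  (head at position 3)
Step 4: move right → aaaa[q1]□  (head at position 4)
Step 5: move right → aaaa□[qR]□  (head at position 5)

After 5 steps, the head is at position 5.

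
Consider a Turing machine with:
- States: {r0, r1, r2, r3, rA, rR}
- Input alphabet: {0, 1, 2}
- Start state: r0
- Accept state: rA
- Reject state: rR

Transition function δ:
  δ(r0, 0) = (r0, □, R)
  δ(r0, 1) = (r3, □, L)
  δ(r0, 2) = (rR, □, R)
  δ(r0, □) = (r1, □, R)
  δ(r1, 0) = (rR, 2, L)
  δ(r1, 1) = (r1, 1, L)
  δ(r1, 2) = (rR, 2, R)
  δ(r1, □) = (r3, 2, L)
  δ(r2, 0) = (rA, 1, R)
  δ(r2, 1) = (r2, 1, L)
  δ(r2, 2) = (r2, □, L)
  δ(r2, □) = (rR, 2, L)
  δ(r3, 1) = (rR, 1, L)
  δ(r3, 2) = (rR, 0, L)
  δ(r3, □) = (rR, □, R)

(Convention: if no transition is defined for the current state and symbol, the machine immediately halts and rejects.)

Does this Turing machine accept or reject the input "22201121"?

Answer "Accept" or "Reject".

Execution trace:
Initial: [r0]22201121
Step 1: δ(r0, 2) = (rR, □, R) → □[rR]2201121

The machine reaches the reject state rR and halts.

Answer: Reject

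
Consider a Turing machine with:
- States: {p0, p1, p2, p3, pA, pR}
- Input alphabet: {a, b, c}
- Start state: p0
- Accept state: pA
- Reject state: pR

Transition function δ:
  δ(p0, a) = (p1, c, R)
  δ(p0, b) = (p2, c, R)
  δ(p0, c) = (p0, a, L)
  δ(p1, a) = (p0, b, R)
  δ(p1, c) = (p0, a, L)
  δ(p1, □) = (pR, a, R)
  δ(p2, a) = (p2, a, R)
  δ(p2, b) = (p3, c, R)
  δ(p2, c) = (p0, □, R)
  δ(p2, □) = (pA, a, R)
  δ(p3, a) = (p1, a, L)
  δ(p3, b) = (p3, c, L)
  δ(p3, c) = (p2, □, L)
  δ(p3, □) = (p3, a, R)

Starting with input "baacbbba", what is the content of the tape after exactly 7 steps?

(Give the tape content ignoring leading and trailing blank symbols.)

Execution trace:
Initial: [p0]baacbbba
Step 1: δ(p0, b) = (p2, c, R) → c[p2]aacbbba
Step 2: δ(p2, a) = (p2, a, R) → ca[p2]acbbba
Step 3: δ(p2, a) = (p2, a, R) → caa[p2]cbbba
Step 4: δ(p2, c) = (p0, □, R) → caa□[p0]bbba
Step 5: δ(p0, b) = (p2, c, R) → caa□c[p2]bba
Step 6: δ(p2, b) = (p3, c, R) → caa□cc[p3]ba
Step 7: δ(p3, b) = (p3, c, L) → caa□c[p3]cca

After 7 steps, the tape (ignoring leading/trailing blanks) is: caa□ccca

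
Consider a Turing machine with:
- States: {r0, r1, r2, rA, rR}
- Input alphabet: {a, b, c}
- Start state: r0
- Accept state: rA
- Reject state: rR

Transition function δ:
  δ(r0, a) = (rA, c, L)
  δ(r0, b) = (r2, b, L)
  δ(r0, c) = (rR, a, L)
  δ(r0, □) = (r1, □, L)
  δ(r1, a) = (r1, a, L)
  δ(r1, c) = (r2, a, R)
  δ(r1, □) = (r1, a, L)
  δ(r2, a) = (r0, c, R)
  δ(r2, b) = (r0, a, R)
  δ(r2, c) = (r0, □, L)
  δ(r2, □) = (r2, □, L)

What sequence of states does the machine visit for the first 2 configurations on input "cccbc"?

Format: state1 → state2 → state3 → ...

Execution trace:
Initial: [r0]cccbc
Step 1: δ(r0, c) = (rR, a, L) → [rR]□accbc

The machine reaches the reject state rR and halts.

State sequence: r0 → rR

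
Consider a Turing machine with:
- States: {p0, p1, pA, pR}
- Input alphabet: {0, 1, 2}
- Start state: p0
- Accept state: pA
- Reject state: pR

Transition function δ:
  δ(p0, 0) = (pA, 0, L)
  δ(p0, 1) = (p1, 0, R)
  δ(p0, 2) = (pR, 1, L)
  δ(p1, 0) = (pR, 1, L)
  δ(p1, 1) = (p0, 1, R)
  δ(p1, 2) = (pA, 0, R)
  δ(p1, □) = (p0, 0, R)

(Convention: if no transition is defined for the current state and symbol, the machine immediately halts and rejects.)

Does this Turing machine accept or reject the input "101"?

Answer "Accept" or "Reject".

Execution trace:
Initial: [p0]101
Step 1: δ(p0, 1) = (p1, 0, R) → 0[p1]01
Step 2: δ(p1, 0) = (pR, 1, L) → [pR]011

The machine reaches the reject state pR and halts.

Answer: Reject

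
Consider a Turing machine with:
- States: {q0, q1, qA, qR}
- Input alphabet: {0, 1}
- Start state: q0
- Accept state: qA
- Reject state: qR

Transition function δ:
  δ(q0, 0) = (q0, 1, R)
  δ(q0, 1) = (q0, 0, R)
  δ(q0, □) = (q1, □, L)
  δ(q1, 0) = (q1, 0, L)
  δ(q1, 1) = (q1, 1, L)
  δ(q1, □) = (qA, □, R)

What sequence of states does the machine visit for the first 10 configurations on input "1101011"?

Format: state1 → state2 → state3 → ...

Execution trace:
Initial: [q0]1101011
Step 1: δ(q0, 1) = (q0, 0, R) → 0[q0]101011
Step 2: δ(q0, 1) = (q0, 0, R) → 00[q0]01011
Step 3: δ(q0, 0) = (q0, 1, R) → 001[q0]1011
Step 4: δ(q0, 1) = (q0, 0, R) → 0010[q0]011
Step 5: δ(q0, 0) = (q0, 1, R) → 00101[q0]11
Step 6: δ(q0, 1) = (q0, 0, R) → 001010[q0]1
Step 7: δ(q0, 1) = (q0, 0, R) → 0010100[q0]□
Step 8: δ(q0, □) = (q1, □, L) → 001010[q1]0□
Step 9: δ(q1, 0) = (q1, 0, L) → 00101[q1]00□

State sequence: q0 → q0 → q0 → q0 → q0 → q0 → q0 → q0 → q1 → q1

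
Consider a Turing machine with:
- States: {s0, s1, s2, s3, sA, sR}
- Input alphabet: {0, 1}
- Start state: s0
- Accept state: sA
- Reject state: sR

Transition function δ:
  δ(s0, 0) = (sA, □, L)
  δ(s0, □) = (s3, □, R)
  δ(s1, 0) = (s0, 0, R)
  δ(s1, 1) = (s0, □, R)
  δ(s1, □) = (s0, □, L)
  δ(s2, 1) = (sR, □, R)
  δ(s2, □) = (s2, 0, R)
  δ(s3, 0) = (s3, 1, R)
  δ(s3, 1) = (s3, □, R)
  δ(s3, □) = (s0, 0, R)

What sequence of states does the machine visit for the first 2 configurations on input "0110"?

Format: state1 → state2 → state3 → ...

Execution trace:
Initial: [s0]0110
Step 1: δ(s0, 0) = (sA, □, L) → [sA]□□110

The machine reaches the accept state sA and halts.

State sequence: s0 → sA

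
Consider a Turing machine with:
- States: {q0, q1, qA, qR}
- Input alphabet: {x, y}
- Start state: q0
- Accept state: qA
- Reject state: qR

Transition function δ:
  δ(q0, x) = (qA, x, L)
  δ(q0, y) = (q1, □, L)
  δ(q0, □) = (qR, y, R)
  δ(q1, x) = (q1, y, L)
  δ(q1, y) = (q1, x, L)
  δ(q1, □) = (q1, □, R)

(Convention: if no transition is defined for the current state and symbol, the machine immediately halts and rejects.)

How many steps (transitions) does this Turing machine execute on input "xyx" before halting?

Execution trace:
Initial: [q0]xyx
Step 1: δ(q0, x) = (qA, x, L) → [qA]□xyx

The machine reaches the accept state qA and halts.

The machine executed 1 step before halting.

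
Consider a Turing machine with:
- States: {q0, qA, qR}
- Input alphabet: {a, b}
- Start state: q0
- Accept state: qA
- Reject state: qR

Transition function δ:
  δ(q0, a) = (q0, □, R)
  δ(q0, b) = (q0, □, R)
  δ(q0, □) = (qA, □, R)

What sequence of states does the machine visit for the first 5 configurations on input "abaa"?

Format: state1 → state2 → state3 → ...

Execution trace:
Initial: [q0]abaa
Step 1: δ(q0, a) = (q0, □, R) → □[q0]baa
Step 2: δ(q0, b) = (q0, □, R) → □□[q0]aa
Step 3: δ(q0, a) = (q0, □, R) → □□□[q0]a
Step 4: δ(q0, a) = (q0, □, R) → □□□□[q0]□

State sequence: q0 → q0 → q0 → q0 → q0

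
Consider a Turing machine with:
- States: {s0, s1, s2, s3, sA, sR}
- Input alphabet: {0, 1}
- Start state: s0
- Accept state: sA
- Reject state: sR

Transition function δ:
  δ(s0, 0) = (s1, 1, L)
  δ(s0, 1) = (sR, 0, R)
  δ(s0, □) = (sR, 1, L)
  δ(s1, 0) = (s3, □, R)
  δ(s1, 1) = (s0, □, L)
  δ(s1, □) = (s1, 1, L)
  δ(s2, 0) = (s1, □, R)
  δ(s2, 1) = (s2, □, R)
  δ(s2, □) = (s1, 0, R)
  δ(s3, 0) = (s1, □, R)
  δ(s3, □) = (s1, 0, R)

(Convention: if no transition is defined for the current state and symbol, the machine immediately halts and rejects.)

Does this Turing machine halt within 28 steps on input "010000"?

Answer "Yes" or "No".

Execution trace:
Initial: [s0]010000
Step 1: δ(s0, 0) = (s1, 1, L) → [s1]□110000
Step 2: δ(s1, □) = (s1, 1, L) → [s1]□1110000
Step 3: δ(s1, □) = (s1, 1, L) → [s1]□11110000
Step 4: δ(s1, □) = (s1, 1, L) → [s1]□111110000
Step 5: δ(s1, □) = (s1, 1, L) → [s1]□1111110000
Step 6: δ(s1, □) = (s1, 1, L) → [s1]□11111110000
Step 7: δ(s1, □) = (s1, 1, L) → [s1]□111111110000
Step 8: δ(s1, □) = (s1, 1, L) → [s1]□1111111110000
Step 9: δ(s1, □) = (s1, 1, L) → [s1]□11111111110000
Step 10: δ(s1, □) = (s1, 1, L) → [s1]□111111111110000
Step 11: δ(s1, □) = (s1, 1, L) → [s1]□1111111111110000
Step 12: δ(s1, □) = (s1, 1, L) → [s1]□11111111111110000
Step 13: δ(s1, □) = (s1, 1, L) → [s1]□111111111111110000
Step 14: δ(s1, □) = (s1, 1, L) → [s1]□1111111111111110000
Step 15: δ(s1, □) = (s1, 1, L) → [s1]□11111111111111110000
Step 16: δ(s1, □) = (s1, 1, L) → [s1]□111111111111111110000
Step 17: δ(s1, □) = (s1, 1, L) → [s1]□1111111111111111110000
Step 18: δ(s1, □) = (s1, 1, L) → [s1]□11111111111111111110000
Step 19: δ(s1, □) = (s1, 1, L) → [s1]□111111111111111111110000
Step 20: δ(s1, □) = (s1, 1, L) → [s1]□1111111111111111111110000
Step 21: δ(s1, □) = (s1, 1, L) → [s1]□11111111111111111111110000
Step 22: δ(s1, □) = (s1, 1, L) → [s1]□111111111111111111111110000
Step 23: δ(s1, □) = (s1, 1, L) → [s1]□1111111111111111111111110000
Step 24: δ(s1, □) = (s1, 1, L) → [s1]□11111111111111111111111110000
Step 25: δ(s1, □) = (s1, 1, L) → [s1]□111111111111111111111111110000
Step 26: δ(s1, □) = (s1, 1, L) → [s1]□1111111111111111111111111110000
Step 27: δ(s1, □) = (s1, 1, L) → [s1]□11111111111111111111111111110000
Step 28: δ(s1, □) = (s1, 1, L) → [s1]□111111111111111111111111111110000

The machine has not reached a halting state after 28 steps.
The machine did not halt within the 28-step bound.

Answer: No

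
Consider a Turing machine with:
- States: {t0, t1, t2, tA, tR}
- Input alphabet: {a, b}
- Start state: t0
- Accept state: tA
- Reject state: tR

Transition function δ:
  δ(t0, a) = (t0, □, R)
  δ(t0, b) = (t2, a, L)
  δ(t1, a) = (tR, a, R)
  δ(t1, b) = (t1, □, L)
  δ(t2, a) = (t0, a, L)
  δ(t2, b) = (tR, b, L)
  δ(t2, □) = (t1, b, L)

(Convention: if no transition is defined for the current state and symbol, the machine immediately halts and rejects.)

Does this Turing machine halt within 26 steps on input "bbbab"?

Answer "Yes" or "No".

Execution trace:
Initial: [t0]bbbab
Step 1: δ(t0, b) = (t2, a, L) → [t2]□abbab
Step 2: δ(t2, □) = (t1, b, L) → [t1]□babbab

No transition is defined for δ(t1, □). By convention the machine halts and rejects.
The machine halted after 2 steps (within the 26-step bound).

Answer: Yes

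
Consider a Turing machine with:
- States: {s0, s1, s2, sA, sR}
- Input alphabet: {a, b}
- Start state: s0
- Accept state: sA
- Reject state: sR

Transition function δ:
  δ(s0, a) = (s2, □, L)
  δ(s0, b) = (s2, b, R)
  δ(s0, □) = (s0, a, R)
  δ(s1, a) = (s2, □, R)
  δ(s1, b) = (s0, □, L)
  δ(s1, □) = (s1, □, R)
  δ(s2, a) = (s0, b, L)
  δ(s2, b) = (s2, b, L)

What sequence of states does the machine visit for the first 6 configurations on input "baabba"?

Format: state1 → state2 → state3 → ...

Execution trace:
Initial: [s0]baabba
Step 1: δ(s0, b) = (s2, b, R) → b[s2]aabba
Step 2: δ(s2, a) = (s0, b, L) → [s0]bbabba
Step 3: δ(s0, b) = (s2, b, R) → b[s2]babba
Step 4: δ(s2, b) = (s2, b, L) → [s2]bbabba
Step 5: δ(s2, b) = (s2, b, L) → [s2]□bbabba

No transition is defined for δ(s2, □). By convention the machine halts and rejects.

State sequence: s0 → s2 → s0 → s2 → s2 → s2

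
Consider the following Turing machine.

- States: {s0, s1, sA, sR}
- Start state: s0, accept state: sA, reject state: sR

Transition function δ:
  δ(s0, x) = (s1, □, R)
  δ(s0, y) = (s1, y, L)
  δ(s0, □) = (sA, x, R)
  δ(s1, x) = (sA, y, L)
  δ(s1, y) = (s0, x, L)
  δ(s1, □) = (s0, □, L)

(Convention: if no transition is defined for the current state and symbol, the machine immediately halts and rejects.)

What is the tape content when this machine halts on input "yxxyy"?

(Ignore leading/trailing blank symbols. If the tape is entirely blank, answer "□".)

Execution trace:
Initial: [s0]yxxyy
Step 1: δ(s0, y) = (s1, y, L) → [s1]□yxxyy
Step 2: δ(s1, □) = (s0, □, L) → [s0]□□yxxyy
Step 3: δ(s0, □) = (sA, x, R) → x[sA]□yxxyy

The machine reaches the accept state sA and halts.

Final tape (ignoring leading/trailing blanks): x□yxxyy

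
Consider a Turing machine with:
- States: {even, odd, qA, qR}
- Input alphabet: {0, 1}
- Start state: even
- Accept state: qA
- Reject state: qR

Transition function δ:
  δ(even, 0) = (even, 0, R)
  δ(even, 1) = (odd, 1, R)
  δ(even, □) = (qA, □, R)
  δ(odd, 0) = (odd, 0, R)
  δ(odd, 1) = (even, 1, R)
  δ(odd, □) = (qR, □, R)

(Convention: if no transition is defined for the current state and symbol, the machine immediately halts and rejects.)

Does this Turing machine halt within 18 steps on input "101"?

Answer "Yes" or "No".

Execution trace:
Initial: [even]101
Step 1: δ(even, 1) = (odd, 1, R) → 1[odd]01
Step 2: δ(odd, 0) = (odd, 0, R) → 10[odd]1
Step 3: δ(odd, 1) = (even, 1, R) → 101[even]□
Step 4: δ(even, □) = (qA, □, R) → 101□[qA]□

The machine reaches the accept state qA and halts.
The machine halted after 4 steps (within the 18-step bound).

Answer: Yes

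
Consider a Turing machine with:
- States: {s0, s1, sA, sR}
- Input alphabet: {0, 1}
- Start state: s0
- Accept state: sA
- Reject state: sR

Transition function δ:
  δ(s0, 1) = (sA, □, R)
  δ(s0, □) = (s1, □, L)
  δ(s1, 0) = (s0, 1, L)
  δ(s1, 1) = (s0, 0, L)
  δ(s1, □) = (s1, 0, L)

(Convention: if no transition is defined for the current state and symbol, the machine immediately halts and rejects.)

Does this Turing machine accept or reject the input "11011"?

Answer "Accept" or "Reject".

Execution trace:
Initial: [s0]11011
Step 1: δ(s0, 1) = (sA, □, R) → □[sA]1011

The machine reaches the accept state sA and halts.

Answer: Accept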